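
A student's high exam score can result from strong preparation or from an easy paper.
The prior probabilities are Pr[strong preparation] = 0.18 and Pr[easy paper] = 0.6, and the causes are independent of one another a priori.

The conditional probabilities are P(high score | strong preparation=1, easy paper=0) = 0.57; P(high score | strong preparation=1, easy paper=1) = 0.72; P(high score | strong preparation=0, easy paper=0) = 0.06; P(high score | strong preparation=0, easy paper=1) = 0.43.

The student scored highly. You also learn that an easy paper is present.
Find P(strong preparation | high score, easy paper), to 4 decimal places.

Enumerate both values of strong preparation and weight by the priors:
  P(high score | easy paper) = 0.43×0.82 + 0.72×0.18
        = 0.352600 + 0.129600 = 0.482200
Keeping only the strong preparation-present terms gives 0.129600, so
  P(strong preparation | high score, easy paper) = 0.129600 / 0.482200 ≈ 0.2688

P(strong preparation | high score, easy paper) ≈ 0.2688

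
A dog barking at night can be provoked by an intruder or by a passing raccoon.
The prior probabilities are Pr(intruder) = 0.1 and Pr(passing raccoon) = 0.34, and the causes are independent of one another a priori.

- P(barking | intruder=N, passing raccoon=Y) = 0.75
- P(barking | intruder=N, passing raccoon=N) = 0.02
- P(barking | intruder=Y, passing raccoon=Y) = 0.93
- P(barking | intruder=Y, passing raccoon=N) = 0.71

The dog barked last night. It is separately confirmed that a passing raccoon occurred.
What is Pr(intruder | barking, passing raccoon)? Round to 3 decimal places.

Pr(intruder | barking, passing raccoon) ≈ 0.121

P(barking | passing raccoon) = 0.75·0.9 + 0.93·0.1 = 0.675000 + 0.093000 = 0.768000
Of this, 0.093000 comes from 0.93·0.1 (the intruder=true cases).
Hence the posterior is 0.093000/0.768000 ≈ 0.121.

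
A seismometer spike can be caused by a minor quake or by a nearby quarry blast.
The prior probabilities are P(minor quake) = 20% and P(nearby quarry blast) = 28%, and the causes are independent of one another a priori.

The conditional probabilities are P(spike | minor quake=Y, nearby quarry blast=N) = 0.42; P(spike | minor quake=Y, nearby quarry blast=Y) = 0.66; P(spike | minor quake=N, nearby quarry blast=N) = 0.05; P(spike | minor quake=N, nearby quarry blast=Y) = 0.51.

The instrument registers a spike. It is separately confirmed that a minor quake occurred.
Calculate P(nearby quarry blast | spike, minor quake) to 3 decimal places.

P(nearby quarry blast | spike, minor quake) ≈ 0.379

Weight on nearby quarry blast=true, given the evidence: 0.66*0.28 = 0.184800
Denominator P(spike | minor quake): 0.42*0.72 + 0.66*0.28 = 0.487200
Posterior = 0.184800 / 0.487200 ≈ 0.379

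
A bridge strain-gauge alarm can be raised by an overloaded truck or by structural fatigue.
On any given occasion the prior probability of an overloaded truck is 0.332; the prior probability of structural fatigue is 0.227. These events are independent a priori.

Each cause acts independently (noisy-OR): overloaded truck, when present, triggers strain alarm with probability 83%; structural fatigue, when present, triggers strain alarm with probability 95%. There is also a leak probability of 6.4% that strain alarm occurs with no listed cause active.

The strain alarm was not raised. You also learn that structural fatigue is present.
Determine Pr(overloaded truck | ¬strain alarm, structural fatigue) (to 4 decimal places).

Under noisy-OR, P(strain alarm | causes) = 1 − (1−0.064)·∏(1−qᵢ) over the active causes.
P(¬strain alarm | structural fatigue) = 0.0468·0.668 + 0.007956·0.332 = 0.031262 + 0.002641 = 0.033903
The overloaded truck-present share is 0.007956·0.332 = 0.002641.
P(overloaded truck | ¬strain alarm, structural fatigue) = 0.002641 / 0.033903 ≈ 0.0779

Pr(overloaded truck | ¬strain alarm, structural fatigue) ≈ 0.0779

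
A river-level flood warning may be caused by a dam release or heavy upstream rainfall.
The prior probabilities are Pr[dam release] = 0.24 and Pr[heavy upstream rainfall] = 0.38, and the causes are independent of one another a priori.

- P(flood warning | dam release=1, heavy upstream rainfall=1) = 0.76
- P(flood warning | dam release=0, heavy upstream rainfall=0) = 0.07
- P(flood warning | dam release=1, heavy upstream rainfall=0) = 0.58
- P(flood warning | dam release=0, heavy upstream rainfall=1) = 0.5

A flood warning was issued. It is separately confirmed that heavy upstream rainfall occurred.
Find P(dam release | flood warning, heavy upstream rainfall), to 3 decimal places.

For the numerator, keep only dam release=true terms: 0.76·0.24 = 0.182400
The normalizing constant is 0.5·0.76 + 0.76·0.24 = 0.562400
Posterior = 0.182400 / 0.562400 ≈ 0.324

P(dam release | flood warning, heavy upstream rainfall) ≈ 0.324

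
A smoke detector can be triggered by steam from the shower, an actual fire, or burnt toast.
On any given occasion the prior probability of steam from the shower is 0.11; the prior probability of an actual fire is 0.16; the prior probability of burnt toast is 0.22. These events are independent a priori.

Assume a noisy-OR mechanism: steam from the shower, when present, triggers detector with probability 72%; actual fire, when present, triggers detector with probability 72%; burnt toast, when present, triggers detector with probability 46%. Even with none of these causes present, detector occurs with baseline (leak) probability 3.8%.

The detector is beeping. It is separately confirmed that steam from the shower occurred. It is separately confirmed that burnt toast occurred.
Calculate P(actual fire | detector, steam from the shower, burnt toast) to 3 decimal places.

Under noisy-OR, P(detector | causes) = 1 − (1−0.038)·∏(1−qᵢ) over the active causes.
Sum P(detector|·) weighted by the priors over both values of actual fire:
  P(detector | steam from the shower, burnt toast) = 0.854546*0.84 + 0.959273*0.16
        = 0.717819 + 0.153484 = 0.871303
Keeping only the actual fire-present terms gives 0.153484, so
  P(actual fire | detector, steam from the shower, burnt toast) = 0.153484 / 0.871303 ≈ 0.176

P(actual fire | detector, steam from the shower, burnt toast) ≈ 0.176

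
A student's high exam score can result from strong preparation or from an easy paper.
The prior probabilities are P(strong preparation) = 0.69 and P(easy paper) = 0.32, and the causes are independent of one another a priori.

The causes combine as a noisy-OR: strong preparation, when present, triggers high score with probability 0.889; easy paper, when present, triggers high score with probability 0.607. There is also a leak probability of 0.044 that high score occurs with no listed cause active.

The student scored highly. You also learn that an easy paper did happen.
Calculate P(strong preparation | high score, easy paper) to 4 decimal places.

Under noisy-OR, P(high score | causes) = 1 − (1−0.044)·∏(1−qᵢ) over the active causes.
P(high score | easy paper) = 0.624292×0.31 + 0.958296×0.69 = 0.193531 + 0.661224 = 0.854755
Restricting to configurations with strong preparation present: 0.958296×0.69 = 0.661224.
P(strong preparation | high score, easy paper) = 0.661224 / 0.854755 ≈ 0.7736

P(strong preparation | high score, easy paper) ≈ 0.7736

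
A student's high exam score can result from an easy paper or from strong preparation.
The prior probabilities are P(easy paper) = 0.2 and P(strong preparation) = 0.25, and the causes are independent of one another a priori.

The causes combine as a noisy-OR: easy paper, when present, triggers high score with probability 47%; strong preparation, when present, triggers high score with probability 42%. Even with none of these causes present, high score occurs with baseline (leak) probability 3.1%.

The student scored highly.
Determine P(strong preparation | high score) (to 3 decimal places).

P(strong preparation | high score) ≈ 0.573

Under noisy-OR, P(high score | causes) = 1 − (1−0.031)·∏(1−qᵢ) over the active causes.
P(high score) = 0.031×0.8×0.75 + 0.43798×0.8×0.25 + 0.48643×0.2×0.75 + 0.702129×0.2×0.25 = 0.018600 + 0.087596 + 0.072965 + 0.035106 = 0.214267
Restricting to configurations with strong preparation present: 0.087596 + 0.035106 = 0.122702.
So P(strong preparation | high score) = 0.122702/0.214267 ≈ 0.573.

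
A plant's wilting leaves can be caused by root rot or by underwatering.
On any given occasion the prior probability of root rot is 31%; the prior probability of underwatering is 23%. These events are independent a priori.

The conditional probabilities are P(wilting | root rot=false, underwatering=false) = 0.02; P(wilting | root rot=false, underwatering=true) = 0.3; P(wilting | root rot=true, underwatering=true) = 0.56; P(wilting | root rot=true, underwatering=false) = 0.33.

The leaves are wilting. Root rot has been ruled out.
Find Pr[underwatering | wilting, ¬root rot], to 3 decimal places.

Pr[underwatering | wilting, ¬root rot] ≈ 0.818

P(wilting | ¬root rot) = 0.02·0.77 + 0.3·0.23 = 0.015400 + 0.069000 = 0.084400
Restricting to configurations with underwatering present: 0.3·0.23 = 0.069000.
Hence the posterior is 0.069000/0.084400 ≈ 0.818.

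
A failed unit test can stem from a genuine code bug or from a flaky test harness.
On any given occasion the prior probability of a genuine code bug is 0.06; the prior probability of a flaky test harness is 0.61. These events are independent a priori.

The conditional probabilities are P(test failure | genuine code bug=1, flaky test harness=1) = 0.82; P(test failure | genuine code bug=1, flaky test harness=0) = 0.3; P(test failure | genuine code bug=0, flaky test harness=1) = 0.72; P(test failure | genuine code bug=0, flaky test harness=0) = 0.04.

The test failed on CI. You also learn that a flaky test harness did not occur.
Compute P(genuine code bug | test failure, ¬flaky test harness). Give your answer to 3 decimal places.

P(genuine code bug | test failure, ¬flaky test harness) ≈ 0.324

Enumerate both values of genuine code bug and weight by the priors:
  P(test failure | ¬flaky test harness) = 0.04·0.94 + 0.3·0.06
        = 0.037600 + 0.018000 = 0.055600
Configurations with genuine code bug contribute 0.018000, so
  P(genuine code bug | test failure, ¬flaky test harness) = 0.018000 / 0.055600 ≈ 0.324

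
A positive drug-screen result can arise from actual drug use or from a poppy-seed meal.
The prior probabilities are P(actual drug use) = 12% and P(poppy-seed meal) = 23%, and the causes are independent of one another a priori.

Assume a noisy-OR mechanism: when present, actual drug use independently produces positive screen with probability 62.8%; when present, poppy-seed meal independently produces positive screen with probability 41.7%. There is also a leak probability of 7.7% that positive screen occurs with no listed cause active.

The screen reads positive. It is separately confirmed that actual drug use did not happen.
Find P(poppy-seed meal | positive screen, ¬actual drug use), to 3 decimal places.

P(poppy-seed meal | positive screen, ¬actual drug use) ≈ 0.642

Under noisy-OR, P(positive screen | causes) = 1 − (1−0.077)·∏(1−qᵢ) over the active causes.
Enumerate both values of poppy-seed meal and weight by the priors:
  P(positive screen | ¬actual drug use) = 0.077*0.77 + 0.461891*0.23
        = 0.059290 + 0.106235 = 0.165525
Keeping only the poppy-seed meal-present terms gives 0.106235, so
  P(poppy-seed meal | positive screen, ¬actual drug use) = 0.106235 / 0.165525 ≈ 0.642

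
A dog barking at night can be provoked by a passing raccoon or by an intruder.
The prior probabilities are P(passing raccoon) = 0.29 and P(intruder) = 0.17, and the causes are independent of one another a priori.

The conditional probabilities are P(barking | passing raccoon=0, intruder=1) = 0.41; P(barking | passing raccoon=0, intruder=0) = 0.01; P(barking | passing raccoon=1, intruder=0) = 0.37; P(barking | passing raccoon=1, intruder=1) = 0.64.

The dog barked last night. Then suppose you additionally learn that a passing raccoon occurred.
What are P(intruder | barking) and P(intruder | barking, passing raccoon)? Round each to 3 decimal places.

Enumerate the 4 (passing raccoon, intruder) configurations and weight by the priors:
  P(barking) = 0.01·0.71·0.83 + 0.41·0.71·0.17 + 0.37·0.29·0.83 + 0.64·0.29·0.17
        = 0.005893 + 0.049487 + 0.089059 + 0.031552 = 0.175991
Keeping only the intruder-present terms gives 0.081039, so
  P(intruder | barking) = 0.081039 / 0.175991 ≈ 0.460

With the extra evidence:
Numerator (weight on configurations with intruder): 0.64*0.17 = 0.108800
Normalizer over all consistent configurations: 0.37*0.83 + 0.64*0.17 = 0.415900
Posterior = 0.108800 / 0.415900 ≈ 0.262
The drop from 0.460 to 0.262 is the explaining-away (discounting) effect.

P(intruder | barking) ≈ 0.460; P(intruder | barking, passing raccoon) ≈ 0.262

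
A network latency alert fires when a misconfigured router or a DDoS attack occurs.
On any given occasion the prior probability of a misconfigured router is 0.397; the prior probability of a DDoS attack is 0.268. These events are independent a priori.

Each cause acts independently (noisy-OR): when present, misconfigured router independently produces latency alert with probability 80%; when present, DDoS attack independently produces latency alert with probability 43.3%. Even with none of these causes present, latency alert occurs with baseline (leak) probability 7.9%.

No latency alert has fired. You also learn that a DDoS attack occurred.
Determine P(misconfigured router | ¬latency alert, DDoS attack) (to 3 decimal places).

P(misconfigured router | ¬latency alert, DDoS attack) ≈ 0.116

Under noisy-OR, P(latency alert | causes) = 1 − (1−0.079)·∏(1−qᵢ) over the active causes.
P(¬latency alert | DDoS attack) = 0.522207·0.603 + 0.104441·0.397 = 0.314891 + 0.041463 = 0.356354
The misconfigured router-present share is 0.104441·0.397 = 0.041463.
Hence the posterior is 0.041463/0.356354 ≈ 0.116.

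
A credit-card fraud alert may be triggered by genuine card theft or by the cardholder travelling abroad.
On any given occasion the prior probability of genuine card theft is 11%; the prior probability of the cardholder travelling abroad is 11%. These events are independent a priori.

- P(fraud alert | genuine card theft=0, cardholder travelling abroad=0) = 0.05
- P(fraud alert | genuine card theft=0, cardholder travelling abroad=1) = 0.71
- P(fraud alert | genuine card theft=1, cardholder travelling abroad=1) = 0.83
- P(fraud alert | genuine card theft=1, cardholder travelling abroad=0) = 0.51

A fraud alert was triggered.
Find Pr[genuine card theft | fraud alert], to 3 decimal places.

P(fraud alert) = 0.05×0.89×0.89 + 0.71×0.89×0.11 + 0.51×0.11×0.89 + 0.83×0.11×0.11 = 0.039605 + 0.069509 + 0.049929 + 0.010043 = 0.169086
Restricting to configurations with genuine card theft present: 0.049929 + 0.010043 = 0.059972.
P(genuine card theft | fraud alert) = 0.059972 / 0.169086 ≈ 0.355

Pr[genuine card theft | fraud alert] ≈ 0.355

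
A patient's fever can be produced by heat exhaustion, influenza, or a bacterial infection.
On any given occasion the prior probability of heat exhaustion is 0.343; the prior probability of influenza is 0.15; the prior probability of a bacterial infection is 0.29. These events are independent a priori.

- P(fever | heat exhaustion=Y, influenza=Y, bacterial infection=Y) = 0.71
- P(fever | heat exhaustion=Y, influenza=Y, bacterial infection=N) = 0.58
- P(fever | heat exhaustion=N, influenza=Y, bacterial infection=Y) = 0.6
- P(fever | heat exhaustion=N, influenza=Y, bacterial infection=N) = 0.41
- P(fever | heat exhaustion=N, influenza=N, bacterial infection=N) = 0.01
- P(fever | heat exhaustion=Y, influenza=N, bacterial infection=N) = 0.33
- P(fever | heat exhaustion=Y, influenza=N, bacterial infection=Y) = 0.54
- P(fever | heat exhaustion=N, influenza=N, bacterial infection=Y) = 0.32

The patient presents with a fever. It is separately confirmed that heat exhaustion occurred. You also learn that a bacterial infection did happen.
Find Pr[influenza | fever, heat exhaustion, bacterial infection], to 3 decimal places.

Pr[influenza | fever, heat exhaustion, bacterial infection] ≈ 0.188

For the numerator, keep only influenza=true terms: 0.71×0.15 = 0.106500
Normalizer over all consistent configurations: 0.54×0.85 + 0.71×0.15 = 0.565500
Posterior = 0.106500 / 0.565500 ≈ 0.188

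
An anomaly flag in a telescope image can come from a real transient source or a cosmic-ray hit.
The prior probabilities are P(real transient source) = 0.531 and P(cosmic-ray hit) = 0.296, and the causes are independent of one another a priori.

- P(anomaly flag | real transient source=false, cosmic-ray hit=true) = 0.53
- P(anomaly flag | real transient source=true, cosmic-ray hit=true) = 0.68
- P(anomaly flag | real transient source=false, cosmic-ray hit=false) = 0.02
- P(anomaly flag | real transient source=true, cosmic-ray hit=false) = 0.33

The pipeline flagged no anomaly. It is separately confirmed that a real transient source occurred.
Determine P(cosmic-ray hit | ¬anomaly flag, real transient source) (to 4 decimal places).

Sum P(¬anomaly flag|·) weighted by the priors over both values of cosmic-ray hit:
  P(¬anomaly flag | real transient source) = 0.67*0.704 + 0.32*0.296
        = 0.471680 + 0.094720 = 0.566400
Keeping only the cosmic-ray hit-present terms gives 0.094720, so
  P(cosmic-ray hit | ¬anomaly flag, real transient source) = 0.094720 / 0.566400 ≈ 0.1672

P(cosmic-ray hit | ¬anomaly flag, real transient source) ≈ 0.1672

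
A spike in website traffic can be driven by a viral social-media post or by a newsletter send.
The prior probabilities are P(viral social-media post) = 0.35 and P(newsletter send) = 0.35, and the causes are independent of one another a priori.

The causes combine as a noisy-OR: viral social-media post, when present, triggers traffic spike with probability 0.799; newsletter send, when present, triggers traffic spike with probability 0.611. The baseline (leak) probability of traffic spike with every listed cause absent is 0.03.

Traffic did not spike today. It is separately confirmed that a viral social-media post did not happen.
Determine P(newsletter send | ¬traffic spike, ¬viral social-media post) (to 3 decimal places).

Under noisy-OR, P(traffic spike | causes) = 1 − (1−0.03)·∏(1−qᵢ) over the active causes.
By total probability over both values of newsletter send:
  P(¬traffic spike | ¬viral social-media post) = 0.97·0.65 + 0.37733·0.35
        = 0.630500 + 0.132066 = 0.762566
Configurations with newsletter send contribute 0.132066, so
  P(newsletter send | ¬traffic spike, ¬viral social-media post) = 0.132066 / 0.762566 ≈ 0.173

P(newsletter send | ¬traffic spike, ¬viral social-media post) ≈ 0.173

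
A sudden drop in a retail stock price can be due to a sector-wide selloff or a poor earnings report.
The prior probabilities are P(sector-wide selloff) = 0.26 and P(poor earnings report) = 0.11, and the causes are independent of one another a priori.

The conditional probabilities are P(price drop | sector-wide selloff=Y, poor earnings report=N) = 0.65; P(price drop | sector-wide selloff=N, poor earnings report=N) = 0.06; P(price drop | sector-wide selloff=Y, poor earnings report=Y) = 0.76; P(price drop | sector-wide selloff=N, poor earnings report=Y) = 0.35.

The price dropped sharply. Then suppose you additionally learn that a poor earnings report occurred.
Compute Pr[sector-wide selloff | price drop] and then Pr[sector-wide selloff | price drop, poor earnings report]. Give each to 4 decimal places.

Pr[sector-wide selloff | price drop] ≈ 0.7168; Pr[sector-wide selloff | price drop, poor earnings report] ≈ 0.4328

For the numerator, keep only sector-wide selloff=true terms: 0.150410 + 0.021736 = 0.172146
Normalizer over all consistent configurations: 0.06*0.74*0.89 + 0.35*0.74*0.11 + 0.65*0.26*0.89 + 0.76*0.26*0.11 = 0.240152
Posterior = 0.172146 / 0.240152 ≈ 0.7168

With the extra evidence:
P(price drop | poor earnings report) = 0.35·0.74 + 0.76·0.26 = 0.259000 + 0.197600 = 0.456600
The sector-wide selloff-present share is 0.76·0.26 = 0.197600.
P(sector-wide selloff | price drop, poor earnings report) = 0.197600 / 0.456600 ≈ 0.4328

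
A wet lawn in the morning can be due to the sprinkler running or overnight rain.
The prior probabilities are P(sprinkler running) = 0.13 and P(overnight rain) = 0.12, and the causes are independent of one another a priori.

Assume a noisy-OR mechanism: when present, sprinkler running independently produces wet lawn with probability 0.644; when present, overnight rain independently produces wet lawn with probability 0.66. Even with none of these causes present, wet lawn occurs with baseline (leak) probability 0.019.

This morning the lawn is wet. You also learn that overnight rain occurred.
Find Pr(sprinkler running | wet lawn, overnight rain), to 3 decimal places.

Under noisy-OR, P(wet lawn | causes) = 1 − (1−0.019)·∏(1−qᵢ) over the active causes.
By total probability over both values of sprinkler running:
  P(wet lawn | overnight rain) = 0.66646×0.87 + 0.88126×0.13
        = 0.579820 + 0.114564 = 0.694384
Keeping only the sprinkler running-present terms gives 0.114564, so
  P(sprinkler running | wet lawn, overnight rain) = 0.114564 / 0.694384 ≈ 0.165

Pr(sprinkler running | wet lawn, overnight rain) ≈ 0.165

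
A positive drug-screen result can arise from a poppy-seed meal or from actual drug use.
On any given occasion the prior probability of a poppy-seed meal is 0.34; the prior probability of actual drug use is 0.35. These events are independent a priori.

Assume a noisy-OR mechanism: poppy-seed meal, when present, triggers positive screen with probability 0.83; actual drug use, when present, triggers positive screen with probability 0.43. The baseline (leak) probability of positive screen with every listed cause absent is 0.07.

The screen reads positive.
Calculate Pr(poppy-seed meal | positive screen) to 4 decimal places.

Under noisy-OR, P(positive screen | causes) = 1 − (1−0.07)·∏(1−qᵢ) over the active causes.
By total probability over the 4 (poppy-seed meal, actual drug use) configurations:
  P(positive screen) = 0.07×0.66×0.65 + 0.4699×0.66×0.35 + 0.8419×0.34×0.65 + 0.909883×0.34×0.35
        = 0.030030 + 0.108547 + 0.186060 + 0.108276 = 0.432913
Configurations with poppy-seed meal contribute 0.294336, so
  P(poppy-seed meal | positive screen) = 0.294336 / 0.432913 ≈ 0.6799

Pr(poppy-seed meal | positive screen) ≈ 0.6799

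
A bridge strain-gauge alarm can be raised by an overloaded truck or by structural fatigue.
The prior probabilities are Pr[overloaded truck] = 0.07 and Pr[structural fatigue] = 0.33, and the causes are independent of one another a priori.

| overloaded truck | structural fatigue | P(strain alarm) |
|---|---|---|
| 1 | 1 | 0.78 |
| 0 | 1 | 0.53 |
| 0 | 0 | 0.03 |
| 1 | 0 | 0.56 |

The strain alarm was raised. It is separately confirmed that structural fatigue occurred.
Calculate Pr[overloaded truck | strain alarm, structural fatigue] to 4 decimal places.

Pr[overloaded truck | strain alarm, structural fatigue] ≈ 0.0997

P(strain alarm | structural fatigue) = 0.53*0.93 + 0.78*0.07 = 0.492900 + 0.054600 = 0.547500
Restricting to configurations with overloaded truck present: 0.78*0.07 = 0.054600.
So P(overloaded truck | strain alarm, structural fatigue) = 0.054600/0.547500 ≈ 0.0997.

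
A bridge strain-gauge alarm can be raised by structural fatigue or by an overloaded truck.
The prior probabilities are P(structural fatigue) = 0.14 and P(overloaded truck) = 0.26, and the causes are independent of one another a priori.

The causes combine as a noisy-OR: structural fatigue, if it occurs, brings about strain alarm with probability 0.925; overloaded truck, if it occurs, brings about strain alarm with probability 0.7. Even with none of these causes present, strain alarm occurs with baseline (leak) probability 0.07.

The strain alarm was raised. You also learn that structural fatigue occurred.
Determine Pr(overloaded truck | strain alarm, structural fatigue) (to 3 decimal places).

Under noisy-OR, P(strain alarm | causes) = 1 − (1−0.07)·∏(1−qᵢ) over the active causes.
Sum P(strain alarm|·) weighted by the priors over both values of overloaded truck:
  P(strain alarm | structural fatigue) = 0.93025*0.74 + 0.979075*0.26
        = 0.688385 + 0.254559 = 0.942944
Keeping only the overloaded truck-present terms gives 0.254559, so
  P(overloaded truck | strain alarm, structural fatigue) = 0.254559 / 0.942944 ≈ 0.270

Pr(overloaded truck | strain alarm, structural fatigue) ≈ 0.270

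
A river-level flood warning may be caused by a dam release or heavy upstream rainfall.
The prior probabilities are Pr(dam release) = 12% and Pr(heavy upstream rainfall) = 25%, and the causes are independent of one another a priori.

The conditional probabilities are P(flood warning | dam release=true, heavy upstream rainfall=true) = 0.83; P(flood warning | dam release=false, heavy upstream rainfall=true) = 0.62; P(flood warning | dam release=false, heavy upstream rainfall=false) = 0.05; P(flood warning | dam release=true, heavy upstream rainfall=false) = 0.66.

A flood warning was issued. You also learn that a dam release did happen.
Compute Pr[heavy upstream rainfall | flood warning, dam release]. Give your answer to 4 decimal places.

Weight on heavy upstream rainfall=true, given the evidence: 0.83·0.25 = 0.207500
Normalizer over all consistent configurations: 0.66·0.75 + 0.83·0.25 = 0.702500
P(heavy upstream rainfall | flood warning, dam release) = 0.207500/0.702500 ≈ 0.2954

Pr[heavy upstream rainfall | flood warning, dam release] ≈ 0.2954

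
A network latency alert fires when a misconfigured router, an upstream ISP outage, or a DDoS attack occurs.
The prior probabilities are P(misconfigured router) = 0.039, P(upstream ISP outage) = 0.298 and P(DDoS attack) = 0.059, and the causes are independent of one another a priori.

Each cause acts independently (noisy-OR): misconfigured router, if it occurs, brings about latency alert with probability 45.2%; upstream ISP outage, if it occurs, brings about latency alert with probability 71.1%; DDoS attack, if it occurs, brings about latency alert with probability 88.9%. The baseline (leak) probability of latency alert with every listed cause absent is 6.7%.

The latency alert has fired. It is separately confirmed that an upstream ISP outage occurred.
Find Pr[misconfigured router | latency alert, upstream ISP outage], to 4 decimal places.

Under noisy-OR, P(latency alert | causes) = 1 − (1−0.067)·∏(1−qᵢ) over the active causes.
P(latency alert | upstream ISP outage) = 0.730363×0.961×0.941 + 0.97007×0.961×0.059 + 0.852239×0.039×0.941 + 0.983599×0.039×0.059 = 0.660468 + 0.055002 + 0.031276 + 0.002263 = 0.749009
Of this, 0.033539 comes from 0.031276 + 0.002263 (the misconfigured router=true cases).
So P(misconfigured router | latency alert, upstream ISP outage) = 0.033539/0.749009 ≈ 0.0448.

Pr[misconfigured router | latency alert, upstream ISP outage] ≈ 0.0448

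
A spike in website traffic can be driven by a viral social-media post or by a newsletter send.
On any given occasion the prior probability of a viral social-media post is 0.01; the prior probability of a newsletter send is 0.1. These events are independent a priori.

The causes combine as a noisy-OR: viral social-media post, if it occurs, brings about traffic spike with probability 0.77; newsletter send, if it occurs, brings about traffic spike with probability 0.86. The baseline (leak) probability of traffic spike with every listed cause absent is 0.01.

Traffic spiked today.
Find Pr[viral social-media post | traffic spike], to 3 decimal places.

Pr[viral social-media post | traffic spike] ≈ 0.078

Under noisy-OR, P(traffic spike | causes) = 1 − (1−0.01)·∏(1−qᵢ) over the active causes.
Weight on viral social-media post=true, given the evidence: 0.006951 + 0.000968 = 0.007919
Normalizer over all consistent configurations: 0.01×0.99×0.9 + 0.8614×0.99×0.1 + 0.7723×0.01×0.9 + 0.968122×0.01×0.1 = 0.102108
P(viral social-media post | traffic spike) = 0.007919/0.102108 ≈ 0.078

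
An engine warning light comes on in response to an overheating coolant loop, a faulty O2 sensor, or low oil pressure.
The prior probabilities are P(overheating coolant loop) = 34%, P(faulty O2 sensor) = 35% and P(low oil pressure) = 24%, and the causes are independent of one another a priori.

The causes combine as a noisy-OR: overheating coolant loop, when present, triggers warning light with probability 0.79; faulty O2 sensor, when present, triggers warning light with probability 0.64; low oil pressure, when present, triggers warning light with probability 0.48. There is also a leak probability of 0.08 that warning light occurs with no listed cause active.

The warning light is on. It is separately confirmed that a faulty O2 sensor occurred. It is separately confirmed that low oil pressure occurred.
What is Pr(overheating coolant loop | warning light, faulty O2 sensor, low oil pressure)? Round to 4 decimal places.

Pr(overheating coolant loop | warning light, faulty O2 sensor, low oil pressure) ≈ 0.3749

Under noisy-OR, P(warning light | causes) = 1 − (1−0.08)·∏(1−qᵢ) over the active causes.
P(warning light | faulty O2 sensor, low oil pressure) = 0.827776*0.66 + 0.963833*0.34 = 0.546332 + 0.327703 = 0.874035
Restricting to configurations with overheating coolant loop present: 0.963833*0.34 = 0.327703.
P(overheating coolant loop | warning light, faulty O2 sensor, low oil pressure) = 0.327703 / 0.874035 ≈ 0.3749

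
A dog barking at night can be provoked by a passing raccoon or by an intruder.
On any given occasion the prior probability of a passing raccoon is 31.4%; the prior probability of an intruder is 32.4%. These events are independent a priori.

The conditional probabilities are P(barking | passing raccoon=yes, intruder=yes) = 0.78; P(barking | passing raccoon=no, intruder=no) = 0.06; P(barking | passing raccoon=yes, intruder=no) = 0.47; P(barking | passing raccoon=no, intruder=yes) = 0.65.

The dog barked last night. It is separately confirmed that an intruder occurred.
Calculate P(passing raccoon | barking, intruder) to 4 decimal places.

Enumerate both values of passing raccoon and weight by the priors:
  P(barking | intruder) = 0.65×0.686 + 0.78×0.314
        = 0.445900 + 0.244920 = 0.690820
Configurations with passing raccoon contribute 0.244920, so
  P(passing raccoon | barking, intruder) = 0.244920 / 0.690820 ≈ 0.3545

P(passing raccoon | barking, intruder) ≈ 0.3545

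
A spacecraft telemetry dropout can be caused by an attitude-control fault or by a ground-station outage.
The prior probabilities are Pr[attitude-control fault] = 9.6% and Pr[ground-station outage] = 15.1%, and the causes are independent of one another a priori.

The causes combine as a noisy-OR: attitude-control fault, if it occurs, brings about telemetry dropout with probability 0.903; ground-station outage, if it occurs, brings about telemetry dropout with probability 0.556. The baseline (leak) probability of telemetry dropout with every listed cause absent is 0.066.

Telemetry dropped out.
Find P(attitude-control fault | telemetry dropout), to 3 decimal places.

P(attitude-control fault | telemetry dropout) ≈ 0.403

Under noisy-OR, P(telemetry dropout | causes) = 1 − (1−0.066)·∏(1−qᵢ) over the active causes.
Sum P(telemetry dropout|·) weighted by the priors over the 4 (attitude-control fault, ground-station outage) configurations:
  P(telemetry dropout) = 0.066·0.904·0.849 + 0.585304·0.904·0.151 + 0.909402·0.096·0.849 + 0.959774·0.096·0.151
        = 0.050655 + 0.079896 + 0.074120 + 0.013913 = 0.218584
The terms with attitude-control fault present sum to 0.088033, so
  P(attitude-control fault | telemetry dropout) = 0.088033 / 0.218584 ≈ 0.403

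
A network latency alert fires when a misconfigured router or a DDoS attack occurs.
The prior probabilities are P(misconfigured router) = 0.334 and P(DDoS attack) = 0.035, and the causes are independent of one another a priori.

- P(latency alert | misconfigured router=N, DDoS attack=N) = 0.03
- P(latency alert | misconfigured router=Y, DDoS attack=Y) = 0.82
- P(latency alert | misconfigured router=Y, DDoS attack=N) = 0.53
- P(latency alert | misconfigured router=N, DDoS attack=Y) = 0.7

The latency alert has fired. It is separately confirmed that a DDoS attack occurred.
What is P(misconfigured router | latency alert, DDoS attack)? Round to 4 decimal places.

P(misconfigured router | latency alert, DDoS attack) ≈ 0.3701

Numerator (weight on configurations with misconfigured router): 0.82·0.334 = 0.273880
Normalizer over all consistent configurations: 0.7·0.666 + 0.82·0.334 = 0.740080
Posterior = 0.273880 / 0.740080 ≈ 0.3701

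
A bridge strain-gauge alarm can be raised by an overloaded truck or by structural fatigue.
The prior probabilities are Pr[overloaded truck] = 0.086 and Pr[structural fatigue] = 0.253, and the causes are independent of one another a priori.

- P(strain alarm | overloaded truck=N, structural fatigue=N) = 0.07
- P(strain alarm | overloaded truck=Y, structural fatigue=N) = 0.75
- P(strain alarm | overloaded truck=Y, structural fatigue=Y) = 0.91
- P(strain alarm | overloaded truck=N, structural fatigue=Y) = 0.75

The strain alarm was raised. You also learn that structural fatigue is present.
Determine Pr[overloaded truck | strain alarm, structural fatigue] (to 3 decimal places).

Sum P(strain alarm|·) weighted by the priors over both values of overloaded truck:
  P(strain alarm | structural fatigue) = 0.75*0.914 + 0.91*0.086
        = 0.685500 + 0.078260 = 0.763760
Keeping only the overloaded truck-present terms gives 0.078260, so
  P(overloaded truck | strain alarm, structural fatigue) = 0.078260 / 0.763760 ≈ 0.102

Pr[overloaded truck | strain alarm, structural fatigue] ≈ 0.102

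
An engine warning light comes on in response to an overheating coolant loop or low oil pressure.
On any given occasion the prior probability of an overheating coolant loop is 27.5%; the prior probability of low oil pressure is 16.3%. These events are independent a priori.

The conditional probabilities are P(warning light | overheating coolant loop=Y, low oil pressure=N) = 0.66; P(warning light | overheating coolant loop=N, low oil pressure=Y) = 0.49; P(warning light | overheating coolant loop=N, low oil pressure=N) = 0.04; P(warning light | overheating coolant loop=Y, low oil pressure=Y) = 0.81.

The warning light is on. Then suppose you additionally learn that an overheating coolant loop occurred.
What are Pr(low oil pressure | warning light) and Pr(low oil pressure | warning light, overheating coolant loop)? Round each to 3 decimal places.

Weight on low oil pressure=true, given the evidence: 0.057906 + 0.036308 = 0.094214
The normalizing constant is 0.04*0.725*0.837 + 0.49*0.725*0.163 + 0.66*0.275*0.837 + 0.81*0.275*0.163 = 0.270403
Posterior = 0.094214 / 0.270403 ≈ 0.348

With the extra evidence:
By total probability over both values of low oil pressure:
  P(warning light | overheating coolant loop) = 0.66·0.837 + 0.81·0.163
        = 0.552420 + 0.132030 = 0.684450
Configurations with low oil pressure contribute 0.132030, so
  P(low oil pressure | warning light, overheating coolant loop) = 0.132030 / 0.684450 ≈ 0.193

Pr(low oil pressure | warning light) ≈ 0.348; Pr(low oil pressure | warning light, overheating coolant loop) ≈ 0.193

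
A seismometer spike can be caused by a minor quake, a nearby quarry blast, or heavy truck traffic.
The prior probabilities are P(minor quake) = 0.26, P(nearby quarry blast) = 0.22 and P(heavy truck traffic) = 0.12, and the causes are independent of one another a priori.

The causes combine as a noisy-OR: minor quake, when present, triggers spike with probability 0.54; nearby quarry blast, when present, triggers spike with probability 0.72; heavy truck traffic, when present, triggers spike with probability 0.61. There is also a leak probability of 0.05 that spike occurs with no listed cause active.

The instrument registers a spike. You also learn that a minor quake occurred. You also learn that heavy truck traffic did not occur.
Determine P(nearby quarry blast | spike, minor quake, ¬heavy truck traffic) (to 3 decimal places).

P(nearby quarry blast | spike, minor quake, ¬heavy truck traffic) ≈ 0.305

Under noisy-OR, P(spike | causes) = 1 − (1−0.05)·∏(1−qᵢ) over the active causes.
P(spike | minor quake, ¬heavy truck traffic) = 0.563×0.78 + 0.87764×0.22 = 0.439140 + 0.193081 = 0.632221
Restricting to configurations with nearby quarry blast present: 0.87764×0.22 = 0.193081.
P(nearby quarry blast | spike, minor quake, ¬heavy truck traffic) = 0.193081 / 0.632221 ≈ 0.305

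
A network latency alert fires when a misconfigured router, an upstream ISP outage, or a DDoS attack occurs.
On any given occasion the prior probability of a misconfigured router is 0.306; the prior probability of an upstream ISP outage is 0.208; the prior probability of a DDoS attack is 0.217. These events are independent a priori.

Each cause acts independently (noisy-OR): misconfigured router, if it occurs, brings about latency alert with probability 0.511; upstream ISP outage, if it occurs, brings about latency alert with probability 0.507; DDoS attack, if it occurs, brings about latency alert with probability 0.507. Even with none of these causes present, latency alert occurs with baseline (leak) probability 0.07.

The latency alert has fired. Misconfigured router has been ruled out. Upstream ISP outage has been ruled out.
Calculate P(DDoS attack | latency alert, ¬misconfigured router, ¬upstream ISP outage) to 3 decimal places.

Under noisy-OR, P(latency alert | causes) = 1 − (1−0.07)·∏(1−qᵢ) over the active causes.
For the numerator, keep only DDoS attack=true terms: 0.54151*0.217 = 0.117508
The normalizing constant is 0.07*0.783 + 0.54151*0.217 = 0.172318
Posterior = 0.117508 / 0.172318 ≈ 0.682

P(DDoS attack | latency alert, ¬misconfigured router, ¬upstream ISP outage) ≈ 0.682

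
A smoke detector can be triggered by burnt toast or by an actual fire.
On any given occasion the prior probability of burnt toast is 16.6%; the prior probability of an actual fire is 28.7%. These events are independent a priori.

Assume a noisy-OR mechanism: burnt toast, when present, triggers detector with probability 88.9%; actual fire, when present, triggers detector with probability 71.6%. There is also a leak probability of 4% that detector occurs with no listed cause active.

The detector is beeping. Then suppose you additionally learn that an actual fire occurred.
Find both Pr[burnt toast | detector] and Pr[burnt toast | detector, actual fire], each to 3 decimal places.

Pr[burnt toast | detector] ≈ 0.434; Pr[burnt toast | detector, actual fire] ≈ 0.210

Under noisy-OR, P(detector | causes) = 1 − (1−0.04)·∏(1−qᵢ) over the active causes.
Enumerate the 4 (burnt toast, actual fire) configurations and weight by the priors:
  P(detector) = 0.04·0.834·0.713 + 0.72736·0.834·0.287 + 0.89344·0.166·0.713 + 0.969737·0.166·0.287
        = 0.023786 + 0.174099 + 0.105746 + 0.046200 = 0.349831
The terms with burnt toast present sum to 0.151946, so
  P(burnt toast | detector) = 0.151946 / 0.349831 ≈ 0.434

Now condition on the additional information:
P(detector | actual fire) = 0.72736×0.834 + 0.969737×0.166 = 0.606618 + 0.160976 = 0.767594
Restricting to configurations with burnt toast present: 0.969737×0.166 = 0.160976.
Hence the posterior is 0.160976/0.767594 ≈ 0.210.
This is intercausal reasoning (explaining away): once actual fire accounts for the detector, burnt toast becomes less likely.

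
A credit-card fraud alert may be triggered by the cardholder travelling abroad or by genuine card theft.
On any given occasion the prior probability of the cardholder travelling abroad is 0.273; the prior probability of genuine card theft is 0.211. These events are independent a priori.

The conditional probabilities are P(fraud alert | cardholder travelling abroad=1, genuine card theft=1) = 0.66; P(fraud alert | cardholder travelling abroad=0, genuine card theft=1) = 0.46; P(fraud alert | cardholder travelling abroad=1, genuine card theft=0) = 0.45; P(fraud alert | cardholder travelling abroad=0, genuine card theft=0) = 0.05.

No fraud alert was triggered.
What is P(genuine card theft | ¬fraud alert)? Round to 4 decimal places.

P(genuine card theft | ¬fraud alert) ≈ 0.1337

P(¬fraud alert) = 0.95·0.727·0.789 + 0.54·0.727·0.211 + 0.55·0.273·0.789 + 0.34·0.273·0.211 = 0.544923 + 0.082834 + 0.118468 + 0.019585 = 0.765810
Of this, 0.102419 comes from 0.082834 + 0.019585 (the genuine card theft=true cases).
So P(genuine card theft | ¬fraud alert) = 0.102419/0.765810 ≈ 0.1337.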